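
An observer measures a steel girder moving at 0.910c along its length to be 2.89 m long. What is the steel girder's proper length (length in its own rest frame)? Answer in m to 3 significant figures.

γ = 1/√(1 − 0.910²) = 2.4119
L₀ = γL = 2.4119 × 2.89 = 6.97 m

L₀ ≈ 6.97 m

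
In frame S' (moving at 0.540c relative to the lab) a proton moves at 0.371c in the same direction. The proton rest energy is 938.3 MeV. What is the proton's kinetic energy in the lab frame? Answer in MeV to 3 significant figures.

K ≈ 503 MeV

u_lab = (0.371 + 0.540)/(1 + 0.371×0.540) = 0.758952
γ = 1/√(1 − 0.758952²) = 1.5358
K = (γ − 1)m₀c² = (1.5358 − 1) × 938.3 = 0.53575 × 938.3 = 503 MeV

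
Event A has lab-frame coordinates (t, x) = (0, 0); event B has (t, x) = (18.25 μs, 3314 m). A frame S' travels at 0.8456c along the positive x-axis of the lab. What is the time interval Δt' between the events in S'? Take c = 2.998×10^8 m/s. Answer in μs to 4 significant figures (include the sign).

γ = 1/√(1 − 0.8456²) = 1.87330
Δt' = γ(Δt − vΔx/c²) = 1.87330 × (18.25 μs − 0.8456×3314 m / (2.998×10^8 m/s))
= 1.87330 × (8.90271 μs) = 16.68 μs

Δt' ≈ 16.68 μs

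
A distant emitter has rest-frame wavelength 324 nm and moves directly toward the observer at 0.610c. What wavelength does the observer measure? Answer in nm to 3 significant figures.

λ_obs ≈ 159 nm

Relativistic Doppler: λ_obs = λ_src √((1−β)/(1+β))
= 324 × √(0.39000/1.6100) = 324 × 0.49217 = 159 nm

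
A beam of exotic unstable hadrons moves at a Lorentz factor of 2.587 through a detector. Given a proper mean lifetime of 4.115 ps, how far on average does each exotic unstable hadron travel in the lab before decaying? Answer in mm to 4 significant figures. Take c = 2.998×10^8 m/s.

d ≈ 2.943 mm

β = √(1 − 1/γ²) = √(1 − 1/2.587²) = 0.922269
Dilated lifetime: Δt = γτ₀ = 2.587 × 4.115 ps = 10.6455 ps
d = vΔt = 0.922269c × 10.6455 ps = 2.76496×10^8 m/s × 1.06455×10^-11 s = 2.943 mm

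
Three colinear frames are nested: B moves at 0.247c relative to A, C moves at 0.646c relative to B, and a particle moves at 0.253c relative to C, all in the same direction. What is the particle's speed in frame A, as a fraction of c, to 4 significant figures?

Compose boost 2: (0.646 + 0.247)/(1 + 0.646×0.247) = 0.8930/1.15956 = 0.770118
Compose boost 3: (0.253 + 0.770118)/(1 + 0.253×0.770118) = 1.02312/1.19484 = 0.8563

u ≈ 0.8563c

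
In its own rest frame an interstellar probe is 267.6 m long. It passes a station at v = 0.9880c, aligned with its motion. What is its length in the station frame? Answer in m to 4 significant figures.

L ≈ 41.33 m

γ = 1/√(1 − 0.9880²) = 6.47442
Length contraction: L = L₀/γ = 267.6/6.47442 = 41.33 m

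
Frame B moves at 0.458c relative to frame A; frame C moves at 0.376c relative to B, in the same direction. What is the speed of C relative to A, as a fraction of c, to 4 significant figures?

u ≈ 0.7115c

Compose boost 2: (0.376 + 0.458)/(1 + 0.376×0.458) = 0.8340/1.17221 = 0.7115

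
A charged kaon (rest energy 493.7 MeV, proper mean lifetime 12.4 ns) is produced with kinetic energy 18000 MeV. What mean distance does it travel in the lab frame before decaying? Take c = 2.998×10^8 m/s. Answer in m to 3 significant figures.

d ≈ 139 m

γ = 1 + K/(m₀c²) = 1 + 18000/493.7 = 37.459
β = √(1 − 1/γ²) = 0.99964
Dilated lifetime: γτ₀ = 37.459 × 12.4 ns = 464.50 ns
d = βc·γτ₀ = 0.99964 × (2.998×10^8 m/s) × 4.6450×10^-7 s = 139 m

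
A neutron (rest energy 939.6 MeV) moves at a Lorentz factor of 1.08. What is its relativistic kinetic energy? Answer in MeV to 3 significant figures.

γ = 1.08 (given)
K = (γ − 1)m₀c² = (1.08 − 1) × 939.6 MeV = 0.080000 × 939.6 MeV = 75.2 MeV

K ≈ 75.2 MeV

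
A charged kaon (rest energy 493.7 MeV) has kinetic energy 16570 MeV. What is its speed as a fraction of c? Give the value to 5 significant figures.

γ = 1 + K/(m₀c²) = 1 + 16570/493.7 = 34.56289
β = √(1 − 1/γ²) = 0.99958

β ≈ 0.99958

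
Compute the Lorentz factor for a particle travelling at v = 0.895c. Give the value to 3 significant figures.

γ ≈ 2.24

γ = 1/√(1 − β²) = 1/√(1 − 0.895²) = 1/√(0.19898) = 2.24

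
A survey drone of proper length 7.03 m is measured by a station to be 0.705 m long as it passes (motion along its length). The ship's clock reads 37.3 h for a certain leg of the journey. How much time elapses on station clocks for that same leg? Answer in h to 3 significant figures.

Δt ≈ 372 h

Length contraction ⇒ γ = L₀/L = 7.03/0.705 = 9.9716
Time dilation: Δt = γτ₀ = 9.9716 × 37.3 h = 372 h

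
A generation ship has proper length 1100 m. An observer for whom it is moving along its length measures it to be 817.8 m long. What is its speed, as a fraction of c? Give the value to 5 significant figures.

γ = L₀/L = 1100/817.8 = 1.345072
β = √(1 − 1/γ²) = 0.66879

β ≈ 0.66879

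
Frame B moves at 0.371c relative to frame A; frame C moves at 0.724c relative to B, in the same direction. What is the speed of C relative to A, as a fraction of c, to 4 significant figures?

u ≈ 0.8632c

Compose boost 2: (0.724 + 0.371)/(1 + 0.724×0.371) = 1.095/1.26860 = 0.8632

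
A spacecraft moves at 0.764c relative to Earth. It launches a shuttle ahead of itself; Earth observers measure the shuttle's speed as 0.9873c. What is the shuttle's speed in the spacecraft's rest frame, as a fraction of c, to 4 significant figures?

Inverse velocity addition: u' = (u − v)/(1 − uv/c²)
= (0.9873 − 0.764)/(1 − 0.9873×0.764) = 0.2233/0.245703 = 0.9088

u' ≈ 0.9088c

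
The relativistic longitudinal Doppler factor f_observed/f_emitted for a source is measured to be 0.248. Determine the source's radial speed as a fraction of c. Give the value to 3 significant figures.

β ≈ 0.884

f_obs/f_src = √((1−β)/(1+β)) = 0.248  ⇒  (1−β)/(1+β) = 0.061504
β = |1 − D²|/(1 + D²) = |1 − 0.061504|/(1 + 0.061504) = 0.884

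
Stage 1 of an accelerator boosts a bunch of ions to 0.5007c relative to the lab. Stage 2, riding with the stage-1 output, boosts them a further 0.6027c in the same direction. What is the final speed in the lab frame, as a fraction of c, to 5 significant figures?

u ≈ 0.84761c

Compose boost 2: (0.6027 + 0.5007)/(1 + 0.6027×0.5007) = 1.1034/1.301772 = 0.84761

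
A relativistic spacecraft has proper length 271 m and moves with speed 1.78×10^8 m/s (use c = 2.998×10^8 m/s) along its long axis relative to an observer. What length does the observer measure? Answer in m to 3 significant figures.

L ≈ 218 m

β = v/c = 1.78×10^8 / 2.998×10^8 = 0.59373
γ = 1/√(1 − 0.59373²) = 1.2428
Length contraction: L = L₀/γ = 271/1.2428 = 218 m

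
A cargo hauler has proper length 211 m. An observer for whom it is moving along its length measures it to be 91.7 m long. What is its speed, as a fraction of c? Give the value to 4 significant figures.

β ≈ 0.9006

γ = L₀/L = 211/91.7 = 2.30098
β = √(1 − 1/γ²) = 0.9006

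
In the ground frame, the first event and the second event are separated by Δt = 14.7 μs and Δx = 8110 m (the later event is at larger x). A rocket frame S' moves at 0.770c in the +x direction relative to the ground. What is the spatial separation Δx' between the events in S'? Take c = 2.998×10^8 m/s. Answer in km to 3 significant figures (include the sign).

γ = 1/√(1 − 0.770²) = 1.5673
Δx' = γ(Δx − vΔt) = 1.5673 × (8110 m − 0.770×(2.998×10^8 m/s)×14.7×10^-6 s)
= 1.5673 × (4716.6 m) = 7.39 km

Δx' ≈ 7.39 km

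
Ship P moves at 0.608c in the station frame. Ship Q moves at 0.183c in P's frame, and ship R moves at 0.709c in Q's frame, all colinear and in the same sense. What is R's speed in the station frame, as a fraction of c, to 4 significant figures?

u ≈ 0.9443c

Compose boost 2: (0.183 + 0.608)/(1 + 0.183×0.608) = 0.7910/1.11126 = 0.711802
Compose boost 3: (0.709 + 0.711802)/(1 + 0.709×0.711802) = 1.42080/1.50467 = 0.9443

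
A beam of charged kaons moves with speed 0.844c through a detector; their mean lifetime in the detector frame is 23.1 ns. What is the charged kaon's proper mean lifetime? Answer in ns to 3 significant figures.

τ₀ ≈ 12.4 ns

γ = 1/√(1 − 0.844²) = 1.8645
Proper time: τ₀ = Δt/γ = 23.1/1.8645 = 12.4 ns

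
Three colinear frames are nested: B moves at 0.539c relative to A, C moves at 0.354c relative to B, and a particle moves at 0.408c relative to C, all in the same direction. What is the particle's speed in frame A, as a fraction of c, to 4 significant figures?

u ≈ 0.8866c

Compose boost 2: (0.354 + 0.539)/(1 + 0.354×0.539) = 0.8930/1.19081 = 0.749912
Compose boost 3: (0.408 + 0.749912)/(1 + 0.408×0.749912) = 1.15791/1.30596 = 0.8866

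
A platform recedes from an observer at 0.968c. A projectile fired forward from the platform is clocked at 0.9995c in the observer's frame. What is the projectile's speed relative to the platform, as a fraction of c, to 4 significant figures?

u' ≈ 0.9697c

Inverse velocity addition: u' = (u − v)/(1 − uv/c²)
= (0.9995 − 0.968)/(1 − 0.9995×0.968) = 0.03150/0.0324840 = 0.9697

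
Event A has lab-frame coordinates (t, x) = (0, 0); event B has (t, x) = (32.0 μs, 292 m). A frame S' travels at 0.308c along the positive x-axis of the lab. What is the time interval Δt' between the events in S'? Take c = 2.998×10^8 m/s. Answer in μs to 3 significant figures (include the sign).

γ = 1/√(1 − 0.308²) = 1.0511
Δt' = γ(Δt − vΔx/c²) = 1.0511 × (32.0 μs − 0.308×292 m / (2.998×10^8 m/s))
= 1.0511 × (31.700 μs) = 33.3 μs

Δt' ≈ 33.3 μs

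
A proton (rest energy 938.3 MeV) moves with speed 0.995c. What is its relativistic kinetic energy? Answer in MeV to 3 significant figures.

K ≈ 8460 MeV

γ = 1/√(1 − 0.995²) = 10.013
K = (γ − 1)m₀c² = (10.013 − 1) × 938.3 MeV = 9.0125 × 938.3 MeV = 8460 MeV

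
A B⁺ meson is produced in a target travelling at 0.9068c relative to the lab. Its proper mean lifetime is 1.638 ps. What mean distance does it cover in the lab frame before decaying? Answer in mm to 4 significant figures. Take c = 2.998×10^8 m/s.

γ = 1/√(1 − 0.9068²) = 2.37214
Dilated lifetime: Δt = γτ₀ = 2.37214 × 1.638 ps = 3.88556 ps
d = vΔt = 0.9068c × 3.88556 ps = 2.71859×10^8 m/s × 3.88556×10^-12 s = 1.056 mm

d ≈ 1.056 mm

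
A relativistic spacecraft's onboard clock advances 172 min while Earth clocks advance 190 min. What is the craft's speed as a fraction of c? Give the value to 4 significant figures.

β ≈ 0.4249

γ = Δt/τ₀ = 190/172 = 1.10465
β = √(1 − 1/γ²) = √(1 − 1/1.10465²) = 0.4249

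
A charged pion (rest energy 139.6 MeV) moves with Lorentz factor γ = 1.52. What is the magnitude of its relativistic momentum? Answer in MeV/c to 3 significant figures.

p ≈ 160 MeV/c

β = √(1 − 1/γ²) = √(1 − 1/1.52²) = 0.75311
p = γβm₀c = 1.52 × 0.75311 × 139.6 MeV/c = 160 MeV/c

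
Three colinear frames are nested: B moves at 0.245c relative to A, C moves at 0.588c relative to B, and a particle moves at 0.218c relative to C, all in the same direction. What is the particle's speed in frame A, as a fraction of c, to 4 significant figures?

Compose boost 2: (0.588 + 0.245)/(1 + 0.588×0.245) = 0.8330/1.14406 = 0.728109
Compose boost 3: (0.218 + 0.728109)/(1 + 0.218×0.728109) = 0.946109/1.15873 = 0.8165

u ≈ 0.8165c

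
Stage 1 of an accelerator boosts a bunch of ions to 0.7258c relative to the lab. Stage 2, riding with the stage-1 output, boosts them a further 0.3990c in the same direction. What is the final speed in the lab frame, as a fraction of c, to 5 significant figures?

u ≈ 0.87221c

Compose boost 2: (0.3990 + 0.7258)/(1 + 0.3990×0.7258) = 1.1248/1.289594 = 0.87221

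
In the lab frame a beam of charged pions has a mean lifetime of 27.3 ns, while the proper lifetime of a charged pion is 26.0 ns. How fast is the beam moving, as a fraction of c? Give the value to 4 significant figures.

β ≈ 0.3049

γ = Δt/τ₀ = 27.3/26.0 = 1.05000
β = √(1 − 1/γ²) = √(1 − 1/1.05000²) = 0.3049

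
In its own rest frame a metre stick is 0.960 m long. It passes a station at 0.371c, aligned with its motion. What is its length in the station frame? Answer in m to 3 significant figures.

γ = 1/√(1 − 0.371²) = 1.0769
Length contraction: L = L₀/γ = 0.960/1.0769 = 0.891 m

L ≈ 0.891 m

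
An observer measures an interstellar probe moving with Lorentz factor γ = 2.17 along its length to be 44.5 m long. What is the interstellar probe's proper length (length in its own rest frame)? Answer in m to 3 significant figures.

γ = 2.17 (given)
L₀ = γL = 2.17 × 44.5 = 96.6 m

L₀ ≈ 96.6 m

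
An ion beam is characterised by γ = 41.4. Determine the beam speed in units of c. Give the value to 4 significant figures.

β ≈ 0.9997

β = √(1 − 1/γ²) = √(1 − 1/41.4²) = √(0.999417) = 0.9997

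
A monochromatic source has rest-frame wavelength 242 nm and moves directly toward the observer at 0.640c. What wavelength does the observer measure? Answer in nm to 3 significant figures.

Relativistic Doppler: λ_obs = λ_src √((1−β)/(1+β))
= 242 × √(0.36000/1.6400) = 242 × 0.46852 = 113 nm

λ_obs ≈ 113 nm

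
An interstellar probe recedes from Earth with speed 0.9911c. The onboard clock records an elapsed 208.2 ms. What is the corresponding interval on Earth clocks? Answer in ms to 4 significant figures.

Δt ≈ 1564 ms

γ = 1/√(1 − 0.9911²) = 7.51205
Time dilation: Δt = γτ₀ = 7.51205 × 208.2 ms = 1564 ms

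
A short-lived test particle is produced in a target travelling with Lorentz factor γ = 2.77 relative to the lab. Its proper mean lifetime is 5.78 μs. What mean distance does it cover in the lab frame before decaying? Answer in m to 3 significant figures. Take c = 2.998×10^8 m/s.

d ≈ 4480 m

β = √(1 − 1/γ²) = √(1 − 1/2.77²) = 0.93256
Dilated lifetime: Δt = γτ₀ = 2.77 × 5.78 μs = 16.011 μs
d = vΔt = 0.93256c × 16.011 μs = 2.7958×10^8 m/s × 1.6011×10^-5 s = 4480 m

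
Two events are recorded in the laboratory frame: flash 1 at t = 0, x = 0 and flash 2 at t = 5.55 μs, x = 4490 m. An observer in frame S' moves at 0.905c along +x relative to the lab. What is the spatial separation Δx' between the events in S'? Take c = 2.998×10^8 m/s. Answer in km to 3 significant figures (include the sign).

γ = 1/√(1 − 0.905²) = 2.3507
Δx' = γ(Δx − vΔt) = 2.3507 × (4490 m − 0.905×(2.998×10^8 m/s)×5.55×10^-6 s)
= 2.3507 × (2984.2 m) = 7.01 km

Δx' ≈ 7.01 km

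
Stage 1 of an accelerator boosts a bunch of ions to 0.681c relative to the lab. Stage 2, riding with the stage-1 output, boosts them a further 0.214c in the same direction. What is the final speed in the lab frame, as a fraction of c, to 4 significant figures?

u ≈ 0.7812c

Compose boost 2: (0.214 + 0.681)/(1 + 0.214×0.681) = 0.8950/1.14573 = 0.7812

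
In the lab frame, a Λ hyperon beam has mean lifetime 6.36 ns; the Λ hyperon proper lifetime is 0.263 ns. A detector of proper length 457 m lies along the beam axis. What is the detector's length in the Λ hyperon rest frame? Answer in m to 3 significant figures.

Time dilation ⇒ γ = Δt/τ₀ = 6.36/0.263 = 24.183
Length contraction: L = L₀/γ = 457/24.183 = 18.9 m

L ≈ 18.9 m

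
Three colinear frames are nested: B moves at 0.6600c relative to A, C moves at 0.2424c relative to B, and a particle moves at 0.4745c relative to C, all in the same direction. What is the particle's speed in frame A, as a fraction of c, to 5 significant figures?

Compose boost 2: (0.2424 + 0.6600)/(1 + 0.2424×0.6600) = 0.90240/1.159984 = 0.7779418
Compose boost 3: (0.4745 + 0.7779418)/(1 + 0.4745×0.7779418) = 1.252442/1.369133 = 0.91477

u ≈ 0.91477c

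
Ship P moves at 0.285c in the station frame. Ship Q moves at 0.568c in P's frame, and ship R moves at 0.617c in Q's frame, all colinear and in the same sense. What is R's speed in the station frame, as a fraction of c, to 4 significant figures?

u ≈ 0.9299c

Compose boost 2: (0.568 + 0.285)/(1 + 0.568×0.285) = 0.8530/1.16188 = 0.734155
Compose boost 3: (0.617 + 0.734155)/(1 + 0.617×0.734155) = 1.35115/1.45297 = 0.9299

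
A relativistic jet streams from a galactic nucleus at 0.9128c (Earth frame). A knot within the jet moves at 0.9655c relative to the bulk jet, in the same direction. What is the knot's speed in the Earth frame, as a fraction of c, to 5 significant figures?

u ≈ 0.99840c

Relativistic velocity addition: u = (u' + v)/(1 + u'v/c²)
= (0.9655 + 0.9128)/(1 + 0.9655×0.9128) = 1.8783/1.881308 = 0.99840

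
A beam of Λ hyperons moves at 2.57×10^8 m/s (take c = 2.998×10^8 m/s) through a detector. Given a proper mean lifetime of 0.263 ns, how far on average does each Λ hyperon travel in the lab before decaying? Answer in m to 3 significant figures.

β = v/c = 2.57×10^8 / 2.998×10^8 = 0.85724
γ = 1/√(1 − 0.85724²) = 1.9420
Dilated lifetime: Δt = γτ₀ = 1.9420 × 0.263 ns = 0.51076 ns
d = vΔt = 0.85724c × 0.51076 ns = 2.5700×10^8 m/s × 5.1076×10^-10 s = 0.131 m

d ≈ 0.131 m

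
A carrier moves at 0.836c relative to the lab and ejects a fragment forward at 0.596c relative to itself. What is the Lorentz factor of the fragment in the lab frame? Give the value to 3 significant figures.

u_lab = (0.596 + 0.836)/(1 + 0.596×0.836) = 1.432/1.49826 = 0.955778
γ = 1/√(1 − 0.955778²) = 3.40

γ ≈ 3.40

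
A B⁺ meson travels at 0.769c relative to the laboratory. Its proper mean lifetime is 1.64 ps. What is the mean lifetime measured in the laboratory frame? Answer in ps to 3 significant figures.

γ = 1/√(1 − 0.769²) = 1.5643
Time dilation: Δt = γτ₀ = 1.5643 × 1.64 ps = 2.57 ps

Δt ≈ 2.57 ps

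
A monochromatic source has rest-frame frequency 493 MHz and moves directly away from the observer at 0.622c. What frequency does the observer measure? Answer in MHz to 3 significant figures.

Relativistic Doppler: f_obs = f_src √((1−β)/(1+β))
= 493 × √(0.37800/1.6220) = 493 × 0.48275 = 238 MHz

f_obs ≈ 238 MHz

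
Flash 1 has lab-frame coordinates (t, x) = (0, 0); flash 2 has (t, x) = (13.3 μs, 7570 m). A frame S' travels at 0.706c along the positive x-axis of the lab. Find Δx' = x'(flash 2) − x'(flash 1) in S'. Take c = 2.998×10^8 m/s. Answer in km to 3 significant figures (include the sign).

γ = 1/√(1 − 0.706²) = 1.4120
Δx' = γ(Δx − vΔt) = 1.4120 × (7570 m − 0.706×(2.998×10^8 m/s)×13.3×10^-6 s)
= 1.4120 × (4754.9 m) = 6.71 km

Δx' ≈ 6.71 km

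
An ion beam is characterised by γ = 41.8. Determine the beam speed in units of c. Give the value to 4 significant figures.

β ≈ 0.9997

β = √(1 − 1/γ²) = √(1 − 1/41.8²) = √(0.999428) = 0.9997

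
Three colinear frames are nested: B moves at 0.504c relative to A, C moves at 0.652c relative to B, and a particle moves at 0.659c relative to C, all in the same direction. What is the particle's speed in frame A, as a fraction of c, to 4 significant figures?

Compose boost 2: (0.652 + 0.504)/(1 + 0.652×0.504) = 1.156/1.32861 = 0.870084
Compose boost 3: (0.659 + 0.870084)/(1 + 0.659×0.870084) = 1.52908/1.57339 = 0.9718

u ≈ 0.9718c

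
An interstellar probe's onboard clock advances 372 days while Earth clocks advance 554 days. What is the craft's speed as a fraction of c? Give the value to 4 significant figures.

γ = Δt/τ₀ = 554/372 = 1.48925
β = √(1 − 1/γ²) = √(1 − 1/1.48925²) = 0.7410

β ≈ 0.7410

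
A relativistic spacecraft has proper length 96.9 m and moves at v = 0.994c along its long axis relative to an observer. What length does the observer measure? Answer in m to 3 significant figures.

L ≈ 10.6 m

γ = 1/√(1 − 0.994²) = 9.1424
Length contraction: L = L₀/γ = 96.9/9.1424 = 10.6 m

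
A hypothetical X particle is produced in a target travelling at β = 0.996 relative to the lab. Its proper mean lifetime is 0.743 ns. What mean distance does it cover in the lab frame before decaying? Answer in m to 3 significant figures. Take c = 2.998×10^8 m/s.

γ = 1/√(1 − 0.996²) = 11.192
Dilated lifetime: Δt = γτ₀ = 11.192 × 0.743 ns = 8.3153 ns
d = vΔt = 0.996c × 8.3153 ns = 2.9860×10^8 m/s × 8.3153×10^-9 s = 2.48 m

d ≈ 2.48 m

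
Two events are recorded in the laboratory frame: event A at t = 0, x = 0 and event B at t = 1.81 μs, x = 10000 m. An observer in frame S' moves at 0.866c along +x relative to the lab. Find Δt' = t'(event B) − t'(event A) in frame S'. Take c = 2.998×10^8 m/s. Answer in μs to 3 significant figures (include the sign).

Δt' ≈ -54.1 μs

γ = 1/√(1 − 0.866²) = 1.9998
Δt' = γ(Δt − vΔx/c²) = 1.9998 × (1.81 μs − 0.866×10000 m / (2.998×10^8 m/s))
= 1.9998 × (-27.076 μs) = -54.1 μs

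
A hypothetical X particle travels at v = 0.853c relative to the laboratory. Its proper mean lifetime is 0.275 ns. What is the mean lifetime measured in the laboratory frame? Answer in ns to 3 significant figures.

Δt ≈ 0.527 ns

γ = 1/√(1 − 0.853²) = 1.9160
Time dilation: Δt = γτ₀ = 1.9160 × 0.275 ns = 0.527 ns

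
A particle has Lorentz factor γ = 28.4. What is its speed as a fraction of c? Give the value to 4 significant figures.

β ≈ 0.9994

β = √(1 − 1/γ²) = √(1 − 1/28.4²) = √(0.998760) = 0.9994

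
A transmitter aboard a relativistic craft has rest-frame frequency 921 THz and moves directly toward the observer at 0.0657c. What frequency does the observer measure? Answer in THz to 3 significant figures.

f_obs ≈ 984 THz

Relativistic Doppler: f_obs = f_src √((1+β)/(1−β))
= 921 × √(1.0657/0.93430) = 921 × 1.0680 = 984 THz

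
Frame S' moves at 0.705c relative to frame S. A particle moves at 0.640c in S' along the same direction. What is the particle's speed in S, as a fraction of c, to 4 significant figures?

u ≈ 0.9268c

Relativistic velocity addition: u = (u' + v)/(1 + u'v/c²)
= (0.640 + 0.705)/(1 + 0.640×0.705) = 1.345/1.45120 = 0.9268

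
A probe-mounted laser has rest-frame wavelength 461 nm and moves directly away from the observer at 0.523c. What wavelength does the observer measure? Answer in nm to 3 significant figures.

Relativistic Doppler: λ_obs = λ_src √((1+β)/(1−β))
= 461 × √(1.5230/0.47700) = 461 × 1.7869 = 824 nm

λ_obs ≈ 824 nm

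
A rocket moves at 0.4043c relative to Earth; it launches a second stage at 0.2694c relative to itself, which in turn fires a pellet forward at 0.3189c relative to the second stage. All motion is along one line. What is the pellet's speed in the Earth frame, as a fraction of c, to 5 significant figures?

Compose boost 2: (0.2694 + 0.4043)/(1 + 0.2694×0.4043) = 0.67370/1.108918 = 0.6075289
Compose boost 3: (0.3189 + 0.6075289)/(1 + 0.3189×0.6075289) = 0.9264289/1.193741 = 0.77607

u ≈ 0.77607c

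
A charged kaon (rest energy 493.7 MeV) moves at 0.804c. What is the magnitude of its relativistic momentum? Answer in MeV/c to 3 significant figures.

p ≈ 668 MeV/c

γ = 1/√(1 − 0.804²) = 1.6817
p = γβm₀c = 1.6817 × 0.804 × 493.7 MeV/c = 668 MeV/c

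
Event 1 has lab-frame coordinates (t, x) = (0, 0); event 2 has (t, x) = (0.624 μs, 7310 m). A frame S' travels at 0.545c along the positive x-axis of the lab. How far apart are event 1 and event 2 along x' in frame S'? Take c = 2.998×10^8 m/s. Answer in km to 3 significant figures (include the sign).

Δx' ≈ 8.60 km

γ = 1/√(1 − 0.545²) = 1.1927
Δx' = γ(Δx − vΔt) = 1.1927 × (7310 m − 0.545×(2.998×10^8 m/s)×0.624×10^-6 s)
= 1.1927 × (7208.0 m) = 8.60 km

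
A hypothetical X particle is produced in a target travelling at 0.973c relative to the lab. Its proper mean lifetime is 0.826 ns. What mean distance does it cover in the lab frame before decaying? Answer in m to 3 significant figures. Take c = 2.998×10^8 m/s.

γ = 1/√(1 − 0.973²) = 4.3327
Dilated lifetime: Δt = γτ₀ = 4.3327 × 0.826 ns = 3.5788 ns
d = vΔt = 0.973c × 3.5788 ns = 2.9171×10^8 m/s × 3.5788×10^-9 s = 1.04 m

d ≈ 1.04 m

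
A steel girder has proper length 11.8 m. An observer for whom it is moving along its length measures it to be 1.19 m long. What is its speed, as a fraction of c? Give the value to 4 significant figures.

β ≈ 0.9949

γ = L₀/L = 11.8/1.19 = 9.91597
β = √(1 − 1/γ²) = 0.9949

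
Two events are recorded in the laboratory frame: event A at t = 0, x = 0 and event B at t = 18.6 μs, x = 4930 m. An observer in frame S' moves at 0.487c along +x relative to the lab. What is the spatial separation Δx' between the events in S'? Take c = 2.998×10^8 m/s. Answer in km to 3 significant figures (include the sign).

γ = 1/√(1 − 0.487²) = 1.1449
Δx' = γ(Δx − vΔt) = 1.1449 × (4930 m − 0.487×(2.998×10^8 m/s)×18.6×10^-6 s)
= 1.1449 × (2214.4 m) = 2.54 km

Δx' ≈ 2.54 km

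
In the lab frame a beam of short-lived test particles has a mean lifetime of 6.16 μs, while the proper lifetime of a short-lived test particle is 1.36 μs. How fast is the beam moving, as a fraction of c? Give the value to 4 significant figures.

γ = Δt/τ₀ = 6.16/1.36 = 4.52941
β = √(1 − 1/γ²) = √(1 − 1/4.52941²) = 0.9753

β ≈ 0.9753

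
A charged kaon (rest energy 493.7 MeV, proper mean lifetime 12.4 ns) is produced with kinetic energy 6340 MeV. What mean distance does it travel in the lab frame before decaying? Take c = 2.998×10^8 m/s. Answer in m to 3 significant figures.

γ = 1 + K/(m₀c²) = 1 + 6340/493.7 = 13.842
β = √(1 − 1/γ²) = 0.99739
Dilated lifetime: γτ₀ = 13.842 × 12.4 ns = 171.64 ns
d = βc·γτ₀ = 0.99739 × (2.998×10^8 m/s) × 1.7164×10^-7 s = 51.3 m

d ≈ 51.3 m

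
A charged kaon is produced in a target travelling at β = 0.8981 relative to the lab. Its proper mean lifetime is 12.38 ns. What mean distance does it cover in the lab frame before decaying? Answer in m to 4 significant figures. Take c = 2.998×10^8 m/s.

d ≈ 7.579 m

γ = 1/√(1 − 0.8981²) = 2.27381
Dilated lifetime: Δt = γτ₀ = 2.27381 × 12.38 ns = 28.1497 ns
d = vΔt = 0.8981c × 28.1497 ns = 2.69250×10^8 m/s × 2.81497×10^-8 s = 7.579 m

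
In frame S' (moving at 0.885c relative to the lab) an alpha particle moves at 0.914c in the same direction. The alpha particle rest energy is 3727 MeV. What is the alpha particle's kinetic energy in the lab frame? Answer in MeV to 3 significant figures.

K ≈ 32000 MeV

u_lab = (0.914 + 0.885)/(1 + 0.914×0.885) = 0.994533
γ = 1/√(1 − 0.994533²) = 9.5761
K = (γ − 1)m₀c² = (9.5761 − 1) × 3727 = 8.5761 × 3727 = 32000 MeV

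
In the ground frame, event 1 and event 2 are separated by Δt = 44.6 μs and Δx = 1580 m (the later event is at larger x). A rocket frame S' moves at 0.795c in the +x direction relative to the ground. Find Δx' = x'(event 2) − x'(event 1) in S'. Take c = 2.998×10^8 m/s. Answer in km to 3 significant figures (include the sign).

γ = 1/√(1 − 0.795²) = 1.6485
Δx' = γ(Δx − vΔt) = 1.6485 × (1580 m − 0.795×(2.998×10^8 m/s)×44.6×10^-6 s)
= 1.6485 × (-9050.0 m) = -14.9 km

Δx' ≈ -14.9 km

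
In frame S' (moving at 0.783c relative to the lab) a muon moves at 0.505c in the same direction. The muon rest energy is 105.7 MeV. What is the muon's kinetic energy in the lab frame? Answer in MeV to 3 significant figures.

u_lab = (0.505 + 0.783)/(1 + 0.505×0.783) = 0.923023
γ = 1/√(1 − 0.923023²) = 2.5991
K = (γ − 1)m₀c² = (2.5991 − 1) × 105.7 = 1.5991 × 105.7 = 169 MeV

K ≈ 169 MeV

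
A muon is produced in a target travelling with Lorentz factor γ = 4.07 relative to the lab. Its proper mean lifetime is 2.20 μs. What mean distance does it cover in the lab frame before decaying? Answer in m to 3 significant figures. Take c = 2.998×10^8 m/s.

d ≈ 2600 m

β = √(1 − 1/γ²) = √(1 − 1/4.07²) = 0.96935
Dilated lifetime: Δt = γτ₀ = 4.07 × 2.20 μs = 8.9540 μs
d = vΔt = 0.96935c × 8.9540 μs = 2.9061×10^8 m/s × 8.9540×10^-6 s = 2600 m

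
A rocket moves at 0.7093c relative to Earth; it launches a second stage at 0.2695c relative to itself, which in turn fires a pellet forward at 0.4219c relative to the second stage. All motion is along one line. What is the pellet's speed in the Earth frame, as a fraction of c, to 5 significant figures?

Compose boost 2: (0.2695 + 0.7093)/(1 + 0.2695×0.7093) = 0.97880/1.191156 = 0.8217225
Compose boost 3: (0.4219 + 0.8217225)/(1 + 0.4219×0.8217225) = 1.243623/1.346685 = 0.92347

u ≈ 0.92347c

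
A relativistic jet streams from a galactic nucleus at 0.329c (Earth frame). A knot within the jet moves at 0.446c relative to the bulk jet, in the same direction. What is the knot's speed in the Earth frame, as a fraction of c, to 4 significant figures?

Relativistic velocity addition: u = (u' + v)/(1 + u'v/c²)
= (0.446 + 0.329)/(1 + 0.446×0.329) = 0.7750/1.14673 = 0.6758

u ≈ 0.6758c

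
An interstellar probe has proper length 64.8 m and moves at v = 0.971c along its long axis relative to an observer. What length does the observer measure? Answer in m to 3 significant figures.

γ = 1/√(1 − 0.971²) = 4.1827
Length contraction: L = L₀/γ = 64.8/4.1827 = 15.5 m

L ≈ 15.5 m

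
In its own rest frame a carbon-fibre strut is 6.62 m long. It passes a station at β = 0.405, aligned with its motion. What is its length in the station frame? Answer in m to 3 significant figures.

L ≈ 6.05 m

γ = 1/√(1 − 0.405²) = 1.0937
Length contraction: L = L₀/γ = 6.62/1.0937 = 6.05 m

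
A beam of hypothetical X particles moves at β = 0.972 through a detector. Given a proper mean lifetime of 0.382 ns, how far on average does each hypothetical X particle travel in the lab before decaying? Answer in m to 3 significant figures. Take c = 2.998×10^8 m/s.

γ = 1/√(1 − 0.972²) = 4.2557
Dilated lifetime: Δt = γτ₀ = 4.2557 × 0.382 ns = 1.6257 ns
d = vΔt = 0.972c × 1.6257 ns = 2.9141×10^8 m/s × 1.6257×10^-9 s = 0.474 m

d ≈ 0.474 m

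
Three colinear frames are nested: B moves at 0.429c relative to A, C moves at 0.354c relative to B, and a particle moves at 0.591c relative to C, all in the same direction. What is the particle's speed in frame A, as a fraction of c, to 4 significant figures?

Compose boost 2: (0.354 + 0.429)/(1 + 0.354×0.429) = 0.7830/1.15187 = 0.679767
Compose boost 3: (0.591 + 0.679767)/(1 + 0.591×0.679767) = 1.27077/1.40174 = 0.9066

u ≈ 0.9066c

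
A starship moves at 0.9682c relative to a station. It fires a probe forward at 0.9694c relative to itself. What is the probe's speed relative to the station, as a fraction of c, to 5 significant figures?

Relativistic velocity addition: u = (u' + v)/(1 + u'v/c²)
= (0.9694 + 0.9682)/(1 + 0.9694×0.9682) = 1.9376/1.938573 = 0.99950

u ≈ 0.99950c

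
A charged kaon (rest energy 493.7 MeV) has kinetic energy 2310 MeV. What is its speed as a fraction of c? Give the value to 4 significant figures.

γ = 1 + K/(m₀c²) = 1 + 2310/493.7 = 5.67895
β = √(1 − 1/γ²) = 0.9844

β ≈ 0.9844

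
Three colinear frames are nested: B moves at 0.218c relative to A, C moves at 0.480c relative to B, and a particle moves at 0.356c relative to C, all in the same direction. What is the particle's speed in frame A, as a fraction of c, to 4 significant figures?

Compose boost 2: (0.480 + 0.218)/(1 + 0.480×0.218) = 0.6980/1.10464 = 0.631880
Compose boost 3: (0.356 + 0.631880)/(1 + 0.356×0.631880) = 0.987880/1.22495 = 0.8065

u ≈ 0.8065c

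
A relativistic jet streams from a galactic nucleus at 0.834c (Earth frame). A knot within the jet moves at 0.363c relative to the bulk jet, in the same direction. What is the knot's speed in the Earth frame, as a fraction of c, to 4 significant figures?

Relativistic velocity addition: u = (u' + v)/(1 + u'v/c²)
= (0.363 + 0.834)/(1 + 0.363×0.834) = 1.197/1.30274 = 0.9188

u ≈ 0.9188c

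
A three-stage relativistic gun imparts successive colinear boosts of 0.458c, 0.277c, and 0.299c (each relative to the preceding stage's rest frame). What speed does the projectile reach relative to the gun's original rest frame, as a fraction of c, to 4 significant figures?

Compose boost 2: (0.277 + 0.458)/(1 + 0.277×0.458) = 0.7350/1.12687 = 0.652251
Compose boost 3: (0.299 + 0.652251)/(1 + 0.299×0.652251) = 0.951251/1.19502 = 0.7960

u ≈ 0.7960c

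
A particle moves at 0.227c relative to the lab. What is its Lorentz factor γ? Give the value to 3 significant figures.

γ = 1/√(1 − β²) = 1/√(1 − 0.227²) = 1/√(0.94847) = 1.03

γ ≈ 1.03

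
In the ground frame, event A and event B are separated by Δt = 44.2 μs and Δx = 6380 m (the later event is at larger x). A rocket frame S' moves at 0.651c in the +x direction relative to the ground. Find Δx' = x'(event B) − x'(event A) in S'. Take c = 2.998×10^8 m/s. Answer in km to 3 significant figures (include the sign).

Δx' ≈ -2.96 km

γ = 1/√(1 − 0.651²) = 1.3174
Δx' = γ(Δx − vΔt) = 1.3174 × (6380 m − 0.651×(2.998×10^8 m/s)×44.2×10^-6 s)
= 1.3174 × (-2246.5 m) = -2.96 km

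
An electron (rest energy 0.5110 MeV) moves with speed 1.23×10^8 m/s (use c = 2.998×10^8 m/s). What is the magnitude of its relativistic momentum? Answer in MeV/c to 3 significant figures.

β = v/c = 1.23×10^8 / 2.998×10^8 = 0.41027
γ = 1/√(1 − 0.41027²) = 1.0965
p = γβm₀c = 1.0965 × 0.41027 × 0.5110 MeV/c = 0.230 MeV/c

p ≈ 0.230 MeV/c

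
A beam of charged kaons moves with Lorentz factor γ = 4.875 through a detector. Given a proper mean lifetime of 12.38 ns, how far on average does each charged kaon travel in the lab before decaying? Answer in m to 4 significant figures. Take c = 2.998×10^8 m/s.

d ≈ 17.71 m

β = √(1 − 1/γ²) = √(1 − 1/4.875²) = 0.978735
Dilated lifetime: Δt = γτ₀ = 4.875 × 12.38 ns = 60.3525 ns
d = vΔt = 0.978735c × 60.3525 ns = 2.93425×10^8 m/s × 6.03525×10^-8 s = 17.71 m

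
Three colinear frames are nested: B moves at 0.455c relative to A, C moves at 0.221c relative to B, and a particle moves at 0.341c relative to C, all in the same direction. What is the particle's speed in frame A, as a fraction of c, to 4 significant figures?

Compose boost 2: (0.221 + 0.455)/(1 + 0.221×0.455) = 0.6760/1.10055 = 0.614236
Compose boost 3: (0.341 + 0.614236)/(1 + 0.341×0.614236) = 0.955236/1.20945 = 0.7898

u ≈ 0.7898c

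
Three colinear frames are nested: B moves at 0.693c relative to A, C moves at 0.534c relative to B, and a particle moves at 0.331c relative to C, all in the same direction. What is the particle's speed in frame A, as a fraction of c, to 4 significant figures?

Compose boost 2: (0.534 + 0.693)/(1 + 0.534×0.693) = 1.227/1.37006 = 0.895580
Compose boost 3: (0.331 + 0.895580)/(1 + 0.331×0.895580) = 1.22658/1.29644 = 0.9461

u ≈ 0.9461c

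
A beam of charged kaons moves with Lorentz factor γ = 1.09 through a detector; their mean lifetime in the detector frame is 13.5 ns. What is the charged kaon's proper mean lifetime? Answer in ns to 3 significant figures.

τ₀ ≈ 12.4 ns

γ = 1.09 (given)
Proper time: τ₀ = Δt/γ = 13.5/1.09 = 12.4 ns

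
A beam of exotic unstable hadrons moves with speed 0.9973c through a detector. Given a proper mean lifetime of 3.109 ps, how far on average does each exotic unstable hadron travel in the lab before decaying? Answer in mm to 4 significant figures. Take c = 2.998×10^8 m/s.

γ = 1/√(1 − 0.9973²) = 13.6175
Dilated lifetime: Δt = γτ₀ = 13.6175 × 3.109 ps = 42.3367 ps
d = vΔt = 0.9973c × 42.3367 ps = 2.98991×10^8 m/s × 4.23367×10^-11 s = 12.66 mm

d ≈ 12.66 mm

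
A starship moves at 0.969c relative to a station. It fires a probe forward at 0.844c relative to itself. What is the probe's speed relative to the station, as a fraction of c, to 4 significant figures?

u ≈ 0.9973c

Relativistic velocity addition: u = (u' + v)/(1 + u'v/c²)
= (0.844 + 0.969)/(1 + 0.844×0.969) = 1.813/1.81784 = 0.9973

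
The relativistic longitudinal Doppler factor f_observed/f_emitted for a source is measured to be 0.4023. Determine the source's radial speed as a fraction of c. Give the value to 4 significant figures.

β ≈ 0.7214

f_obs/f_src = √((1−β)/(1+β)) = 0.4023  ⇒  (1−β)/(1+β) = 0.161845
β = |1 − D²|/(1 + D²) = |1 − 0.161845|/(1 + 0.161845) = 0.7214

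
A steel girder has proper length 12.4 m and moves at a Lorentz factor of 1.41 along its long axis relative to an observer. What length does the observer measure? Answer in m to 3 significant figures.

L ≈ 8.79 m

γ = 1.41 (given)
Length contraction: L = L₀/γ = 12.4/1.41 = 8.79 m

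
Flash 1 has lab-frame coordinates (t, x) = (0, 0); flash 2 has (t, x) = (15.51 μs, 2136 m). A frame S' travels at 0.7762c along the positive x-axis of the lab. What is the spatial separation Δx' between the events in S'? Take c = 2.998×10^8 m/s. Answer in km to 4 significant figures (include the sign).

γ = 1/√(1 − 0.7762²) = 1.58608
Δx' = γ(Δx − vΔt) = 1.58608 × (2136 m − 0.7762×(2.998×10^8 m/s)×15.51×10^-6 s)
= 1.58608 × (-1473.25 m) = -2.337 km

Δx' ≈ -2.337 km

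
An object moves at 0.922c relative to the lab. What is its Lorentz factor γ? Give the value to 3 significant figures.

γ = 1/√(1 − β²) = 1/√(1 − 0.922²) = 1/√(0.14992) = 2.58

γ ≈ 2.58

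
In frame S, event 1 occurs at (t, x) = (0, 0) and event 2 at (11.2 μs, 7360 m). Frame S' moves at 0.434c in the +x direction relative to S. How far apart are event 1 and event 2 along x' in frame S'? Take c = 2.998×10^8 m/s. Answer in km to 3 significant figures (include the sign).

γ = 1/√(1 − 0.434²) = 1.1100
Δx' = γ(Δx − vΔt) = 1.1100 × (7360 m − 0.434×(2.998×10^8 m/s)×11.2×10^-6 s)
= 1.1100 × (5902.7 m) = 6.55 km

Δx' ≈ 6.55 km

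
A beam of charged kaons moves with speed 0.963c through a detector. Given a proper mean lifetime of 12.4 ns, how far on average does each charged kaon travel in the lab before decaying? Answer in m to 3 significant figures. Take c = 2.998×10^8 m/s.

d ≈ 13.3 m

γ = 1/√(1 − 0.963²) = 3.7106
Dilated lifetime: Δt = γτ₀ = 3.7106 × 12.4 ns = 46.011 ns
d = vΔt = 0.963c × 46.011 ns = 2.8871×10^8 m/s × 4.6011×10^-8 s = 13.3 m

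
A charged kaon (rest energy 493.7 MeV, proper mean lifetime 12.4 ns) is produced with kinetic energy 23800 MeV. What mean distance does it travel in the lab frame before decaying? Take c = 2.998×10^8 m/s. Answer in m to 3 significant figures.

d ≈ 183 m

γ = 1 + K/(m₀c²) = 1 + 23800/493.7 = 49.207
β = √(1 − 1/γ²) = 0.99979
Dilated lifetime: γτ₀ = 49.207 × 12.4 ns = 610.17 ns
d = βc·γτ₀ = 0.99979 × (2.998×10^8 m/s) × 6.1017×10^-7 s = 183 m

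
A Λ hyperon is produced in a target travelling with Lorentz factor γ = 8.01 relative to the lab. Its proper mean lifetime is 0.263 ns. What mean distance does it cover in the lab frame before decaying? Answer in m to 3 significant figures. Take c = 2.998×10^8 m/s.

d ≈ 0.627 m

β = √(1 − 1/γ²) = √(1 − 1/8.01²) = 0.99218
Dilated lifetime: Δt = γτ₀ = 8.01 × 0.263 ns = 2.1066 ns
d = vΔt = 0.99218c × 2.1066 ns = 2.9745×10^8 m/s × 2.1066×10^-9 s = 0.627 m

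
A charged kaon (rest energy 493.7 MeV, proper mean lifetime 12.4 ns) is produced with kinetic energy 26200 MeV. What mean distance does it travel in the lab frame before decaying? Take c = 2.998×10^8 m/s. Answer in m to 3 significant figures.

γ = 1 + K/(m₀c²) = 1 + 26200/493.7 = 54.069
β = √(1 − 1/γ²) = 0.99983
Dilated lifetime: γτ₀ = 54.069 × 12.4 ns = 670.45 ns
d = βc·γτ₀ = 0.99983 × (2.998×10^8 m/s) × 6.7045×10^-7 s = 201 m

d ≈ 201 m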